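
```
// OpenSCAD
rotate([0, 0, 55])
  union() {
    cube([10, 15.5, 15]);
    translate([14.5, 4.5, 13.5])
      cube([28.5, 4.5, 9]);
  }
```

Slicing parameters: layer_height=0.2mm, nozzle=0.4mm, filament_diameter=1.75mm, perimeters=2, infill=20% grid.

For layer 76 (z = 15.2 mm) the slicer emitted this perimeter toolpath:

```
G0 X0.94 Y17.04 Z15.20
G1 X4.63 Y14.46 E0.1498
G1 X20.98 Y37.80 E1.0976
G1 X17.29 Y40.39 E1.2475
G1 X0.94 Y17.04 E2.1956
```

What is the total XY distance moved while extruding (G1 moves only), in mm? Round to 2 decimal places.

Sum the Euclidean lengths of each G1 segment: total = 66.01 mm.

66.01 mm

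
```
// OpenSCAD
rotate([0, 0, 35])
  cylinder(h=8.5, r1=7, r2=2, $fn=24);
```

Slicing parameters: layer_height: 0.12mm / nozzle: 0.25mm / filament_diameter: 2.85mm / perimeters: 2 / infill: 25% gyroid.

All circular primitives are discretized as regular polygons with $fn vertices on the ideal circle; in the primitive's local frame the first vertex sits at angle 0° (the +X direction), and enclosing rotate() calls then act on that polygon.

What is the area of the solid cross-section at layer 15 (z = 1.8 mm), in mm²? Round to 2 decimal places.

109.63 mm²

At z = 1.8 mm: the cone contributes a regular 24-gon of circumradius 5.941 (interpolated between r1=7 and r2=2 at t=0.212) (area = (24/2)·5.941²·sin(360°/24) = 109.63 mm²); (whole slice rotated 35° about Z — lengths, areas and connectivity unchanged). Overall, the cross-section is a single solid region. Net area = 109.63 mm².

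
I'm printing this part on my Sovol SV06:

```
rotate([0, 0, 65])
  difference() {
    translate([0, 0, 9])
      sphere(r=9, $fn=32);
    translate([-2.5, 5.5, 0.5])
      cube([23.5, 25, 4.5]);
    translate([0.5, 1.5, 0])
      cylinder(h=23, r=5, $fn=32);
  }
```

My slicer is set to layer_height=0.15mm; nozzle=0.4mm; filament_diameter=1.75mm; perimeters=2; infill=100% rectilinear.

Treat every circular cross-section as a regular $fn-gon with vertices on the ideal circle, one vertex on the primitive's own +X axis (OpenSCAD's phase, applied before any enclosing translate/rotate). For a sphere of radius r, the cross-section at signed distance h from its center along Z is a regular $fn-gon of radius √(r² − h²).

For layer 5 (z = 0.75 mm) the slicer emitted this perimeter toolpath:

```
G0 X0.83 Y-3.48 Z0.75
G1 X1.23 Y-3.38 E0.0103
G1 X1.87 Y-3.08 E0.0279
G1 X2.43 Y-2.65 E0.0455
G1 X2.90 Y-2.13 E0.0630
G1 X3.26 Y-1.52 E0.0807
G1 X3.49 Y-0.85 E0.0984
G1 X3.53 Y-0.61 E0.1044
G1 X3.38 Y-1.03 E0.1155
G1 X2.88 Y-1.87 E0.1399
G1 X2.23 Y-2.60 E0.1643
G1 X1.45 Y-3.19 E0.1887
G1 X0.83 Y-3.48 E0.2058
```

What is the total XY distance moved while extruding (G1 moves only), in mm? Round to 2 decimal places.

Sum the Euclidean lengths of each G1 segment: total = 8.25 mm.

8.25 mm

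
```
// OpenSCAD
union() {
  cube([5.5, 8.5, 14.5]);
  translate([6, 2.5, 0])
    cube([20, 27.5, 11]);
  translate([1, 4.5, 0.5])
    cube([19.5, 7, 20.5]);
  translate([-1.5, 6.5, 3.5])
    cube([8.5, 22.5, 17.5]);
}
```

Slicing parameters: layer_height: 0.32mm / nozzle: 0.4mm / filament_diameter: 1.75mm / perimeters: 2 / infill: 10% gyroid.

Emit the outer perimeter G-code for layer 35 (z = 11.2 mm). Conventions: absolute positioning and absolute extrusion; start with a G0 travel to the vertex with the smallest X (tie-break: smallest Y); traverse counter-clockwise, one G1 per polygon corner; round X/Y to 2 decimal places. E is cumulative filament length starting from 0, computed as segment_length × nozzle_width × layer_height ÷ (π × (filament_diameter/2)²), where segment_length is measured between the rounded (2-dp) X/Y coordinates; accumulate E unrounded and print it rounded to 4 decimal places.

At z = 11.2 mm: the 5.5×8.5 cube contributes its full rectangle; the cube at (6, 2.5) does not reach this height (z outside [0, 11]); the cube at (1, 4.5) is present — its section is the full 19.5×7 rectangle; the 8.5×22.5 cube at (-1.5, 6.5) contributes its full rectangle; Merging all regions: the regions partially overlap (shared area 50.00 mm²), so overlapping operands fuse into one piece — 1 connected region. The outline is a single polygon with 10 vertices. Extrusion per mm of travel: 0.4 × 0.32 / (π × 0.875²) = 0.053216. Accumulating E over each segment gives final E = 5.4281.

G0 X-1.50 Y6.50 Z11.20
G1 X0.00 Y6.50 E0.0798
G1 X0.00 Y0.00 E0.4257
G1 X5.50 Y0.00 E0.7184
G1 X5.50 Y4.50 E0.9579
G1 X20.50 Y4.50 E1.7561
G1 X20.50 Y11.50 E2.1286
G1 X7.00 Y11.50 E2.8471
G1 X7.00 Y29.00 E3.7784
G1 X-1.50 Y29.00 E4.2307
G1 X-1.50 Y6.50 E5.4281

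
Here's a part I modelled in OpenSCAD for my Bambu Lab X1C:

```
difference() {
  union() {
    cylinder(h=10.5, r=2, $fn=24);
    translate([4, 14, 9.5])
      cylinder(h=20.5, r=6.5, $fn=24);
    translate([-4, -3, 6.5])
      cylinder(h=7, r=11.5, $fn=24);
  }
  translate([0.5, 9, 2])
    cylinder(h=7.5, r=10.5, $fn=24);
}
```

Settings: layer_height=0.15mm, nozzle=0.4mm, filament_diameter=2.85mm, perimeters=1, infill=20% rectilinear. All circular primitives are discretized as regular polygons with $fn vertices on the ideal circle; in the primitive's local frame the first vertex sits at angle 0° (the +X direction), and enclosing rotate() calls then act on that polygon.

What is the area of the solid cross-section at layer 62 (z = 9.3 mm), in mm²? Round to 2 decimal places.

298.51 mm²

At z = 9.3 mm: the cylinder: section is a regular 24-gon, circumradius r=2 (area = (24/2)·2.000²·sin(360°/24) = 12.42 mm²); the cylinder at (4, 14) does not reach this height (z outside [9.5, 30]); the cylinder at (-4, -3): section is a regular 24-gon, circumradius r=11.5 (area = (24/2)·11.500²·sin(360°/24) = 410.75 mm²); Combining (union): the r=2 cylinder lies entirely inside the r=11.5 cylinder at (-4, -3), so the union is just the r=11.5 cylinder at (-4, -3) — area = 410.75 mm²; the r=10.5 cylinder at (0.5, 9) contributes a regular 24-gon of circumradius 10.5 (area = (24/2)·10.500²·sin(360°/24) = 342.42 mm²); After the difference (first − rest): starting from that combined region (410.75 mm²), the r=10.5 cylinder at (0.5, 9) partially overlaps it — only the 112.23 mm² overlap (of its 342.42 mm²) is removed, clipping the outline — area = 298.51 mm². Overall, the cross-section is a single solid region. Net area = 298.51 mm².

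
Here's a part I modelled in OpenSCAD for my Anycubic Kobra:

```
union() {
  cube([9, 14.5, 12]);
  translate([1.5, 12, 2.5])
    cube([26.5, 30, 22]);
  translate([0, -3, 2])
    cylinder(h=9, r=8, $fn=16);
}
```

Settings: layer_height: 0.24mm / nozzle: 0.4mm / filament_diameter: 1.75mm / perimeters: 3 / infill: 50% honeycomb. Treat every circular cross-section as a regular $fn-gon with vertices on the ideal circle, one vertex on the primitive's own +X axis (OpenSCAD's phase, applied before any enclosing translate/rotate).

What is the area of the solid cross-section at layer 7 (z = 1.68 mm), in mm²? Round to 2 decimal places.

130.50 mm²

At z = 1.68 mm: the cube (footprint 9×14.5) is included at this height (area 130.50 mm²); the cube at (1.5, 12) is not intersected at this z (z outside [2.5, 24.5]); the cylinder at (0, -3) is absent (z outside [2, 11]); Combining (union): only the 9×14.5 cube is present, so the union is just that shape — area = 130.50 mm². Overall, the cross-section is a single solid region. Net area = 130.50 mm².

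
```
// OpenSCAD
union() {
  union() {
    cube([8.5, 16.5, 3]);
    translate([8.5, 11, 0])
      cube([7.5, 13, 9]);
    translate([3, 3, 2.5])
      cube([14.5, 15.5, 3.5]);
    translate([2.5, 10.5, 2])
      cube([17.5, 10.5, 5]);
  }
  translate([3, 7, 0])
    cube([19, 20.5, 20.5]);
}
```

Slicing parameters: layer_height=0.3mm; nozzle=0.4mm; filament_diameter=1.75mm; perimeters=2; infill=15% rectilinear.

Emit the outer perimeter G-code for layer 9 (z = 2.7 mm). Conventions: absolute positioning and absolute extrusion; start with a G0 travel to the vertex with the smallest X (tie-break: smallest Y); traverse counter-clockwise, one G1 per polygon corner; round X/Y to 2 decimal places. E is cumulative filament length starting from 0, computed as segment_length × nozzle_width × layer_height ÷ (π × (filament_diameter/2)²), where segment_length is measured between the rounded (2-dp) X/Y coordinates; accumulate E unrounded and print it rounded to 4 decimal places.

G0 X0.00 Y0.00 Z2.70
G1 X8.50 Y0.00 E0.4241
G1 X8.50 Y3.00 E0.5737
G1 X17.50 Y3.00 E1.0227
G1 X17.50 Y7.00 E1.2223
G1 X22.00 Y7.00 E1.4468
G1 X22.00 Y27.50 E2.4696
G1 X3.00 Y27.50 E3.4175
G1 X3.00 Y21.00 E3.7418
G1 X2.50 Y21.00 E3.7667
G1 X2.50 Y16.50 E3.9912
G1 X0.00 Y16.50 E4.1159
G1 X0.00 Y0.00 E4.9391

At z = 2.7 mm: the cube (footprint 8.5×16.5) is included at this height; the cube at (8.5, 11) is present — its section is the full 7.5×13 rectangle; the 14.5×15.5 cube at (3, 3) contributes its full rectangle; the 17.5×10.5 cube at (2.5, 10.5) contributes its full rectangle; Taking the union: the regions partially overlap (shared area 268.25 mm²), so overlapping operands fuse into one piece — 1 connected region; the cube at (3, 7) is present — its section is the full 19×20.5 rectangle; Combining (union): the regions partially overlap (shared area 251.75 mm²), so overlapping operands fuse into one piece — 1 connected region. The outline is a single polygon with 12 vertices. Extrusion per mm of travel: 0.4 × 0.3 / (π × 0.875²) = 0.049890. Accumulating E over each segment gives final E = 4.9391.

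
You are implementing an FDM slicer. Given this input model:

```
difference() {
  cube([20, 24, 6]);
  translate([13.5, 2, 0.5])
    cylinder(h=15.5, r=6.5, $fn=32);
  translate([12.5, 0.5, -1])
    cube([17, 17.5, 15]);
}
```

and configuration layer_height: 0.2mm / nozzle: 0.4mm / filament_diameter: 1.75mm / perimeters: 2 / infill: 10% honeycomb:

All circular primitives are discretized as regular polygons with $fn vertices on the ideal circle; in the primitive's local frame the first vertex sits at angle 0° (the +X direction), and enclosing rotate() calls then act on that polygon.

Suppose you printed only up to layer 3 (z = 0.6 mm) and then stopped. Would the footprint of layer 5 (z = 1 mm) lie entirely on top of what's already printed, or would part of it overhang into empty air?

Compare the two slices. At z = 0.6: the cube (footprint 20×24) is included at this height (area 480.00 mm²); the r=6.5 cylinder at (13.5, 2) contributes a regular 32-gon of circumradius 6.5 (area = (32/2)·6.500²·sin(360°/32) = 131.88 mm²); the cube at (12.5, 0.5) is present — its section is the full 17×17.5 rectangle (area 297.50 mm²); After the difference (first − rest): starting from the 20×24 cube (480.00 mm²), the r=6.5 cylinder at (13.5, 2) partially overlaps it — only the 91.44 mm² overlap (of its 131.88 mm²) is removed, clipping the outline; the 17×17.5 cube at (12.5, 0.5) partially overlaps it — only the 80.70 mm² overlap (of its 297.50 mm²) is removed, clipping the outline — area = 307.87 mm². At z = 1: the cube (footprint 20×24) is included at this height (area 480.00 mm²); the r=6.5 cylinder at (13.5, 2) gives a regular 32-gon of circumradius 6.5 (constant along its height) (area = (32/2)·6.500²·sin(360°/32) = 131.88 mm²); the 17×17.5 cube at (12.5, 0.5) contributes its full rectangle (area 297.50 mm²); Subtracting the remaining from the first: starting from the 20×24 cube (480.00 mm²), the r=6.5 cylinder at (13.5, 2) partially overlaps it — only the 91.44 mm² overlap (of its 131.88 mm²) is removed, clipping the outline; the 17×17.5 cube at (12.5, 0.5) partially overlaps it — only the 80.70 mm² overlap (of its 297.50 mm²) is removed, clipping the outline — area = 307.87 mm². Checking containment: the cross-section at z = 1 is a subset of the cross-section at z = 0.6.

entirely on top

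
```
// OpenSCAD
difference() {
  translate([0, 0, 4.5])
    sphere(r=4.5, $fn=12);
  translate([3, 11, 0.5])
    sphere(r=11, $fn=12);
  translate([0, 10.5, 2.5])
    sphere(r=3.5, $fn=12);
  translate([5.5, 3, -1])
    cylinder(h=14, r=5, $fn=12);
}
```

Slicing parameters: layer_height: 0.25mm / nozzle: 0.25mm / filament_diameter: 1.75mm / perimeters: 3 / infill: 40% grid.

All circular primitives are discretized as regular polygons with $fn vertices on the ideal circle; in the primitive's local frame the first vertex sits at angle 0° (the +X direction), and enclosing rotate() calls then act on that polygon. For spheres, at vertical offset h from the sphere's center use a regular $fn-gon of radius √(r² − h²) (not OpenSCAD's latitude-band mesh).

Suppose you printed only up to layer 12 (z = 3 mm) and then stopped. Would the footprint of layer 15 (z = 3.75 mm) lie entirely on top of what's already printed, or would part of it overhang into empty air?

part overhangs

Compare the two slices. At z = 3: the r=4.5 sphere contributes a regular 12-gon of circumradius √(4.5²−1.5²) = 4.243 (area = (12/2)·4.243²·sin(360°/12) = 54.00 mm²); the r=11 sphere at (3, 11) contributes a regular 12-gon of circumradius √(11²−2.5²) = 10.712 (area = (12/2)·10.712²·sin(360°/12) = 344.25 mm²); the r=3.5 sphere at (0, 10.5) contributes a regular 12-gon of circumradius √(3.5²−0.5²) = 3.464 (area = (12/2)·3.464²·sin(360°/12) = 36.00 mm²); the cylinder at (5.5, 3): section is a regular 12-gon, circumradius r=5 (area = (12/2)·5.000²·sin(360°/12) = 75.00 mm²); Taking the first minus the rest: starting from the r=4.5 sphere (54.00 mm²), the r=11 sphere at (3, 11) partially overlaps it — only the 17.57 mm² overlap (of its 344.25 mm²) is removed, clipping the outline; the r=3.5 sphere at (0, 10.5) misses the remaining region (no effect); the r=5 cylinder at (5.5, 3) partially overlaps it — only the 3.78 mm² overlap (of its 75.00 mm²) is removed, clipping the outline — area = 32.66 mm². At z = 3.75: the r=4.5 sphere contributes a regular 12-gon of circumradius √(4.5²−0.75²) = 4.437 (area = (12/2)·4.437²·sin(360°/12) = 59.06 mm²); the r=11 sphere at (3, 11) contributes a regular 12-gon of circumradius √(11²−3.25²) = 10.509 (area = (12/2)·10.509²·sin(360°/12) = 331.31 mm²); the sphere at (0, 10.5): section is a regular 12-gon, circumradius = √(r²−h²) = √(3.5²−1.25²) = 3.269 (area = (12/2)·3.269²·sin(360°/12) = 32.06 mm²); the cylinder at (5.5, 3): section is a regular 12-gon, circumradius r=5 (area = (12/2)·5.000²·sin(360°/12) = 75.00 mm²); After the difference (first − rest): starting from the r=4.5 sphere (59.06 mm²), the r=11 sphere at (3, 11) partially overlaps it — only the 17.83 mm² overlap (of its 331.31 mm²) is removed, clipping the outline; the r=3.5 sphere at (0, 10.5) misses the remaining region (no effect); the r=5 cylinder at (5.5, 3) partially overlaps it — only the 4.85 mm² overlap (of its 75.00 mm²) is removed, clipping the outline — area = 36.38 mm². Checking containment: at z = 3.75 the cross-section extends beyond the z = 3 cross-section by about 3.73 mm².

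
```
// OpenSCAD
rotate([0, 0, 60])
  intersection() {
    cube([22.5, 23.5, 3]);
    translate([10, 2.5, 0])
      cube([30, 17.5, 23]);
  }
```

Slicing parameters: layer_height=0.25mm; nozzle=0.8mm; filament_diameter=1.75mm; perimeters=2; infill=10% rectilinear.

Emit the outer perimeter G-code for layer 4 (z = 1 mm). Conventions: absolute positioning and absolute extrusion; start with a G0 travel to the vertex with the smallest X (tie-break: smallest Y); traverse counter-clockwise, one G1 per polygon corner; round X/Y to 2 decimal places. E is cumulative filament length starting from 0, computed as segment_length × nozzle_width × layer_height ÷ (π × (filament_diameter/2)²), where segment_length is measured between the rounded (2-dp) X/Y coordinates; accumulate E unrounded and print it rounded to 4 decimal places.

At z = 1 mm: the cube is present — its section is the full 22.5×23.5 rectangle; the cube at (10, 2.5) is present — its section is the full 30×17.5 rectangle; Keeping only the common overlap: the 30×17.5 cube at (10, 2.5) partially overlaps the 22.5×23.5 cube; clipping to the common part keeps 218.75 mm² — 1 connected region; (rotated 60° about Z; rotation is an isometry so areas/perimeters/island counts are preserved). The outline is a single polygon with 4 vertices. Extrusion per mm of travel: 0.8 × 0.25 / (π × 0.875²) = 0.083150. Accumulating E over each segment gives final E = 4.9889.

G0 X-12.32 Y18.66 Z1.00
G1 X2.83 Y9.91 E1.4547
G1 X9.08 Y20.74 E2.4945
G1 X-6.07 Y29.49 E3.9492
G1 X-12.32 Y18.66 E4.9889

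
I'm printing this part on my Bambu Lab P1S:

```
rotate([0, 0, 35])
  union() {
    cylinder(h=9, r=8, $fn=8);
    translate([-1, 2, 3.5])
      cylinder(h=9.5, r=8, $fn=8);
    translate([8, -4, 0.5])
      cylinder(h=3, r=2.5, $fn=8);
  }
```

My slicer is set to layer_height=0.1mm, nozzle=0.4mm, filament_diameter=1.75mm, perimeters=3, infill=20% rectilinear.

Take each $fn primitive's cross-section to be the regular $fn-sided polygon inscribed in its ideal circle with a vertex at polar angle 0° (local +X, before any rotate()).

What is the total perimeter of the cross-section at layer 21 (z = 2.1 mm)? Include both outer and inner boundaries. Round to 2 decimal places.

At z = 2.1 mm: the r=8 cylinder contributes a regular 8-gon of circumradius 8 (perimeter = 2·8·8.000·sin(180°/8) = 48.98 mm); the cylinder at (-1, 2) is absent (z outside [3.5, 13]); the r=2.5 cylinder at (8, -4) gives a regular 8-gon of circumradius 2.5 (constant along its height) (perimeter = 2·8·2.500·sin(180°/8) = 15.31 mm); Combining (union): the regions partially overlap (shared area 2.10 mm²), so the edge portions inside another operand are dropped and the merged outline is re-measured after clipping — boundary = 56.70 mm; (rotated 35° about Z; rotation is an isometry so areas/perimeters/island counts are preserved). Overall, the cross-section is a single solid region. Total boundary length (outer) = 56.70 mm.

56.70 mm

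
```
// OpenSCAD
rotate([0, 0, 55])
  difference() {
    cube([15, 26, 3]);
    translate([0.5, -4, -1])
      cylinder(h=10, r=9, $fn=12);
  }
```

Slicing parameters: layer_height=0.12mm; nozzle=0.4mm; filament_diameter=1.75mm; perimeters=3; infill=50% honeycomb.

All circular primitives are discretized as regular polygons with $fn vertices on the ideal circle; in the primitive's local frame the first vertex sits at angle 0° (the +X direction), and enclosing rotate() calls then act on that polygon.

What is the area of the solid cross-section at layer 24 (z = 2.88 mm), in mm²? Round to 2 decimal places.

At z = 2.88 mm: the 15×26 cube contributes its full rectangle (area 390.00 mm²); the r=9 cylinder at (0.5, -4) contributes a regular 12-gon of circumradius 9 (area = (12/2)·9.000²·sin(360°/12) = 243.00 mm²); Taking the first minus the rest: starting from the 15×26 cube (390.00 mm²), the r=9 cylinder at (0.5, -4) partially overlaps it — only the 29.36 mm² overlap (of its 243.00 mm²) is removed, clipping the outline — area = 360.64 mm²; (whole slice rotated 55° about Z — lengths, areas and connectivity unchanged). Overall, the cross-section is a single solid region. Net area = 360.64 mm².

360.64 mm²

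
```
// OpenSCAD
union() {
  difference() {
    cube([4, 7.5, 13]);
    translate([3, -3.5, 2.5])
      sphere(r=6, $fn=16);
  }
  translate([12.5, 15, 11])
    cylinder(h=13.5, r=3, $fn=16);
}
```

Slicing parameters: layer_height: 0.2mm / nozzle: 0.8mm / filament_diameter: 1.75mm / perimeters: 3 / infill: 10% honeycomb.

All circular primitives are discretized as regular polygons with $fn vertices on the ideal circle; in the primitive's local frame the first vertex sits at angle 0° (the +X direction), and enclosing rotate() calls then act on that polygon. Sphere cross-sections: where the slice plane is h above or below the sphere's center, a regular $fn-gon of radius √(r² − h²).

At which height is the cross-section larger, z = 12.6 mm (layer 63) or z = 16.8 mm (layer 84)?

Layer 63 (z = 12.6): the cube is present — its section is the full 4×7.5 rectangle (area 30.00 mm²); the sphere at (3, -3.5) does not reach this height (|z−center|=10.100 > r=6); Subtracting the remaining from the first: none of the subtracted shapes is present at this height, so the 4×7.5 cube is unchanged — area = 30.00 mm²; the cylinder at (12.5, 15): section is a regular 16-gon, circumradius r=3 (area = (16/2)·3.000²·sin(360°/16) = 27.55 mm²); Taking the union: the 2 present regions are separate (no shared area or edge), so areas and boundary lengths simply add and each stays a separate island — area = 57.55 mm². So its area = 57.55 mm². Layer 84 (z = 16.8): the cube is absent (z outside [0, 13]); the sphere at (3, -3.5) does not reach this height (|z−center|=14.300 > r=6); Subtracting the remaining from the first: the first operand is absent here, so nothing remains; the r=3 cylinder at (12.5, 15) contributes a regular 16-gon of circumradius 3 (area = (16/2)·3.000²·sin(360°/16) = 27.55 mm²); Combining (union): only the r=3 cylinder at (12.5, 15) is present, so the union is just that shape — area = 27.55 mm². So its area = 27.55 mm². Layer 63 is larger (57.55 vs 27.55 mm²).

layer 63 (z = 12.6 mm)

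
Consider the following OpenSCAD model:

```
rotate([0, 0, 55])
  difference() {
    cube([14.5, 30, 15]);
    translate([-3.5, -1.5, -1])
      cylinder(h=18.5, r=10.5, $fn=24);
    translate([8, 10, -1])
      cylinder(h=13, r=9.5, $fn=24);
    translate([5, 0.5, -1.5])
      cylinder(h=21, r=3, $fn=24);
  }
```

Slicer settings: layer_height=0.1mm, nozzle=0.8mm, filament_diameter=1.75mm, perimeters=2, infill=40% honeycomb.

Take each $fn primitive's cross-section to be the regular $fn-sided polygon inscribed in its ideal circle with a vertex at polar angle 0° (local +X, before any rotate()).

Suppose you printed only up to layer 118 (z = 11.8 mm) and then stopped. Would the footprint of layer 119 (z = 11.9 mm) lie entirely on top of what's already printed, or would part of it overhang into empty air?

entirely on top

Compare the two slices. At z = 11.8: the cube (footprint 14.5×30) is included at this height (area 435.00 mm²); the cylinder at (-3.5, -1.5): section is a regular 24-gon, circumradius r=10.5 (area = (24/2)·10.500²·sin(360°/24) = 342.42 mm²); the cylinder at (8, 10): section is a regular 24-gon, circumradius r=9.5 (area = (24/2)·9.500²·sin(360°/24) = 280.30 mm²); the cylinder at (5, 0.5): section is a regular 24-gon, circumradius r=3 (area = (24/2)·3.000²·sin(360°/24) = 27.95 mm²); Taking the first minus the rest: starting from the 14.5×30 cube (435.00 mm²), the r=10.5 cylinder at (-3.5, -1.5) partially overlaps it — only the 39.40 mm² overlap (of its 342.42 mm²) is removed, clipping the outline; the r=9.5 cylinder at (8, 10) partially overlaps it — only the 217.27 mm² overlap (of its 280.30 mm²) is removed, clipping the outline; the r=3 cylinder at (5, 0.5) partially overlaps it — only the 0.71 mm² overlap (of its 27.95 mm²) is removed, clipping the outline — area = 177.63 mm²; (rotated 55° about Z; rotation is an isometry so areas/perimeters/island counts are preserved). At z = 11.9: the cube is present — its section is the full 14.5×30 rectangle (area 435.00 mm²); the r=10.5 cylinder at (-3.5, -1.5) contributes a regular 24-gon of circumradius 10.5 (area = (24/2)·10.500²·sin(360°/24) = 342.42 mm²); the r=9.5 cylinder at (8, 10) contributes a regular 24-gon of circumradius 9.5 (area = (24/2)·9.500²·sin(360°/24) = 280.30 mm²); the cylinder at (5, 0.5): section is a regular 24-gon, circumradius r=3 (area = (24/2)·3.000²·sin(360°/24) = 27.95 mm²); Taking the first minus the rest: starting from the 14.5×30 cube (435.00 mm²), the r=10.5 cylinder at (-3.5, -1.5) partially overlaps it — only the 39.40 mm² overlap (of its 342.42 mm²) is removed, clipping the outline; the r=9.5 cylinder at (8, 10) partially overlaps it — only the 217.27 mm² overlap (of its 280.30 mm²) is removed, clipping the outline; the r=3 cylinder at (5, 0.5) partially overlaps it — only the 0.71 mm² overlap (of its 27.95 mm²) is removed, clipping the outline — area = 177.63 mm²; (whole slice rotated 55° about Z — lengths, areas and connectivity unchanged). Checking containment: the cross-section at z = 11.9 is a subset of the cross-section at z = 11.8.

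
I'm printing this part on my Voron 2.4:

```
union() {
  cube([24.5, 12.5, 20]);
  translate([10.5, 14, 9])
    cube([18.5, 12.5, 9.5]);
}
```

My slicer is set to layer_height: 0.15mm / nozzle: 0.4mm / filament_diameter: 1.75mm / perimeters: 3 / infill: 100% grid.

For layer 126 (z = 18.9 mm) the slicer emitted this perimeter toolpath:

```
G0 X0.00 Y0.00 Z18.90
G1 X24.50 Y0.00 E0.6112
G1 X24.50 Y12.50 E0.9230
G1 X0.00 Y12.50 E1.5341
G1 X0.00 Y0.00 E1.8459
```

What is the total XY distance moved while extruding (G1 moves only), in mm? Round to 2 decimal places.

Sum the Euclidean lengths of each G1 segment: total = 74.00 mm.

74.00 mm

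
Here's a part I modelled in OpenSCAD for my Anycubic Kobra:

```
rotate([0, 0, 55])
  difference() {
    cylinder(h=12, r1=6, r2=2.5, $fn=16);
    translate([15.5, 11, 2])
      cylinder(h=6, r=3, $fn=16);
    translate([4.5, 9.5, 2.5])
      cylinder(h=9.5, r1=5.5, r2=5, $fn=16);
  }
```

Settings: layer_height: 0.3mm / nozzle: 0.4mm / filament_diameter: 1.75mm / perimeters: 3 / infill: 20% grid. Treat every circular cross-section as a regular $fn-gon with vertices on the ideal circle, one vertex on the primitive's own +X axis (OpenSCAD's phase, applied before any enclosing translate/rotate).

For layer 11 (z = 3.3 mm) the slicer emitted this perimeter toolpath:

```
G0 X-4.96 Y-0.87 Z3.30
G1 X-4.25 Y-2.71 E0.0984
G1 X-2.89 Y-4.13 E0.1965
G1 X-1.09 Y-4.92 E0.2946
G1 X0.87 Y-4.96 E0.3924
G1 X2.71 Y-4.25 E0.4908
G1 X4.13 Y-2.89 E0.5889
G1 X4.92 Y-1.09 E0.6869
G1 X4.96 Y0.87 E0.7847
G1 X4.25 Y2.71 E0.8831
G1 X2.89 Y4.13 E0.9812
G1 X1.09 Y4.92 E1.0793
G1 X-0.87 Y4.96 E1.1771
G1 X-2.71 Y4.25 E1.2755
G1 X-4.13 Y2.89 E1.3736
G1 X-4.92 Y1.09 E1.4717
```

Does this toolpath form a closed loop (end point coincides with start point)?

no

Start point (G0): (-4.96, -0.87). End point (last G1): the path does not return to the start — open.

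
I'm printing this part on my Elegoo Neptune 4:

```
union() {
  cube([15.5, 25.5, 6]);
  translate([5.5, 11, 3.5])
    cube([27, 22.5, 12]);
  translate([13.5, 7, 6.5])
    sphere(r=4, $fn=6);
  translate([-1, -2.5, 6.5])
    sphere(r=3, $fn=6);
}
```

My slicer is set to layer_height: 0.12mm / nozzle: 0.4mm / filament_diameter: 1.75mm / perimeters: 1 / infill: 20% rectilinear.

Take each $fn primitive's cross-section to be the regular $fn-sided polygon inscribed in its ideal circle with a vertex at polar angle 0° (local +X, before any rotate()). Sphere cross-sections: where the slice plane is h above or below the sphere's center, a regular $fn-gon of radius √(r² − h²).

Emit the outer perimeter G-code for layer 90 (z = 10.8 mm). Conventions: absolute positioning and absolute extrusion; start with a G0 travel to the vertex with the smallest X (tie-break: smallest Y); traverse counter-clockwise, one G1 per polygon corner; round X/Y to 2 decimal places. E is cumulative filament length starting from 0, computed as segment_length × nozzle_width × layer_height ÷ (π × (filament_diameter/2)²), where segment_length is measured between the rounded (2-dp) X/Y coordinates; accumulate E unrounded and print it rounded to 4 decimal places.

G0 X5.50 Y11.00 Z10.80
G1 X32.50 Y11.00 E0.5388
G1 X32.50 Y33.50 E0.9878
G1 X5.50 Y33.50 E1.5266
G1 X5.50 Y11.00 E1.9757

At z = 10.8 mm: the cube is absent (z outside [0, 6]); the cube at (5.5, 11) (footprint 27×22.5) is included at this height; the sphere at (13.5, 7) is absent (|z−center|=4.300 > r=4); the sphere at (-1, -2.5) is not intersected at this z (|z−center|=4.300 > r=3); Merging all regions: only the 27×22.5 cube at (5.5, 11) is present, so the union is just that shape — 1 connected region. The outline is a single polygon with 4 vertices. Extrusion per mm of travel: 0.4 × 0.12 / (π × 0.875²) = 0.019956. Accumulating E over each segment gives final E = 1.9757.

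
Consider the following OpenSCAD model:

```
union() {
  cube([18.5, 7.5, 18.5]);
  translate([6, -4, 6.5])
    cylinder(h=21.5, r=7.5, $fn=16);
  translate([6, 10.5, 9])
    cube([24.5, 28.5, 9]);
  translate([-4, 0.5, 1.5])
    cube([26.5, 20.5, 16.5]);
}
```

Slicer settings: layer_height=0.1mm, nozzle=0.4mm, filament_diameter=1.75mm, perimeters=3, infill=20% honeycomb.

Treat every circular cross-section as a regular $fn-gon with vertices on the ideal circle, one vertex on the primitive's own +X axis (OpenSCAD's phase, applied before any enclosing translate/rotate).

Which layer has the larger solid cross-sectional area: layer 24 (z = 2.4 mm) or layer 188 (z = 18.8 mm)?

layer 24 (z = 2.4 mm)

Layer 24 (z = 2.4): the cube is present — its section is the full 18.5×7.5 rectangle (area 138.75 mm²); the cylinder at (6, -4) is absent (z outside [6.5, 28]); the cube at (6, 10.5) is not intersected at this z (z outside [9, 18]); the cube at (-4, 0.5) (footprint 26.5×20.5) is included at this height (area 543.25 mm²); Merging all regions: the regions partially overlap — summed areas 682.00 mm² minus the doubly-counted overlap 129.50 mm² gives 552.50 mm² — area = 552.50 mm². So its area = 552.50 mm². Layer 188 (z = 18.8): the cube is not intersected at this z (z outside [0, 18.5]); the cylinder at (6, -4): section is a regular 16-gon, circumradius r=7.5 (area = (16/2)·7.500²·sin(360°/16) = 172.21 mm²); the cube at (6, 10.5) does not reach this height (z outside [9, 18]); the cube at (-4, 0.5) is absent (z outside [1.5, 18]); Taking the union: only the r=7.5 cylinder at (6, -4) is present, so the union is just that shape — area = 172.21 mm². So its area = 172.21 mm². Layer 24 is larger (552.50 vs 172.21 mm²).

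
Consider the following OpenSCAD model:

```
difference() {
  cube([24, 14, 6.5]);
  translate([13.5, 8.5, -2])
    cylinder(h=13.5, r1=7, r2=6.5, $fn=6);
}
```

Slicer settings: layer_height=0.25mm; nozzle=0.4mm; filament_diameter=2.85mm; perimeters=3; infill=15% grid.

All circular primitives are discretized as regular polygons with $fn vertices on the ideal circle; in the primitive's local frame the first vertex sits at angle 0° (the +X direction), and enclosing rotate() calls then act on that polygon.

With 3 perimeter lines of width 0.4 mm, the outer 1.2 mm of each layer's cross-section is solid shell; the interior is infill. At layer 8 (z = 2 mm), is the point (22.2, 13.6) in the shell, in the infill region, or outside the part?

At z = 2 mm: the 24×14 cube contributes its full rectangle; the cone at (13.5, 8.5): at t=0.296 of its height the radius interpolates to r₁+(r₂−r₁)t = 6.852, giving a regular 6-gon of that circumradius; After the difference (first − rest): starting from the 24×14 cube, the cone at (13.5, 8.5) partially overlaps it — only the 118.89 mm² overlap (of its 121.97 mm²) is removed, clipping the outline — 1 connected region. Overall, the cross-section is a single solid region. The nearest boundary edge runs (17.18, 14.00)→(24.00, 14.00); distance from the point to it = 0.40 mm. The point is inside the cross-section, 0.40 mm from the nearest boundary — within the 1.2 mm shell band (3 × 0.4).

shell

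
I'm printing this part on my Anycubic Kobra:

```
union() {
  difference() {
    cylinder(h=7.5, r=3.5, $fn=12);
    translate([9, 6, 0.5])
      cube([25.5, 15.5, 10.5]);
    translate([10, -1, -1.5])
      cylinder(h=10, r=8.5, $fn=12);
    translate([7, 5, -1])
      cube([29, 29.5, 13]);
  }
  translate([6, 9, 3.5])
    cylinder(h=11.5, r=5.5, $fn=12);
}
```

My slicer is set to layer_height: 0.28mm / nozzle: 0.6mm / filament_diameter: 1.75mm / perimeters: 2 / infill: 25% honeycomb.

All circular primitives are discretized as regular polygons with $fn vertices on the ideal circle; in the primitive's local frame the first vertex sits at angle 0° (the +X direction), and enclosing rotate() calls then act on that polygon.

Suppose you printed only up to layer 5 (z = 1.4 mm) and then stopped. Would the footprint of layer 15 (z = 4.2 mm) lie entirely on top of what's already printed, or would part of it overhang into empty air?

part overhangs

Compare the two slices. At z = 1.4: the r=3.5 cylinder contributes a regular 12-gon of circumradius 3.5 (area = (12/2)·3.500²·sin(360°/12) = 36.75 mm²); the cube at (9, 6) is present — its section is the full 25.5×15.5 rectangle (area 395.25 mm²); the r=8.5 cylinder at (10, -1) gives a regular 12-gon of circumradius 8.5 (constant along its height) (area = (12/2)·8.500²·sin(360°/12) = 216.75 mm²); the cube at (7, 5) is present — its section is the full 29×29.5 rectangle (area 855.50 mm²); Taking the first minus the rest: starting from the r=3.5 cylinder (36.75 mm²), the 25.5×15.5 cube at (9, 6) misses the remaining region (no effect); the r=8.5 cylinder at (10, -1) partially overlaps it — only the 6.04 mm² overlap (of its 216.75 mm²) is removed, clipping the outline; the 29×29.5 cube at (7, 5) misses the remaining region (no effect) — area = 30.71 mm²; the cylinder at (6, 9) is absent (z outside [3.5, 15]); Merging all regions: only the result so far is present, so the union is just that shape — area = 30.71 mm². At z = 4.2: the r=3.5 cylinder contributes a regular 12-gon of circumradius 3.5 (area = (12/2)·3.500²·sin(360°/12) = 36.75 mm²); the cube at (9, 6) is present — its section is the full 25.5×15.5 rectangle (area 395.25 mm²); the r=8.5 cylinder at (10, -1) contributes a regular 12-gon of circumradius 8.5 (area = (12/2)·8.500²·sin(360°/12) = 216.75 mm²); the 29×29.5 cube at (7, 5) contributes its full rectangle (area 855.50 mm²); After the difference (first − rest): starting from the r=3.5 cylinder (36.75 mm²), the 25.5×15.5 cube at (9, 6) misses the remaining region (no effect); the r=8.5 cylinder at (10, -1) partially overlaps it — only the 6.04 mm² overlap (of its 216.75 mm²) is removed, clipping the outline; the 29×29.5 cube at (7, 5) misses the remaining region (no effect) — area = 30.71 mm²; the cylinder at (6, 9): section is a regular 12-gon, circumradius r=5.5 (area = (12/2)·5.500²·sin(360°/12) = 90.75 mm²); Taking the union: the 2 present regions are separate (no shared area or edge), so areas and boundary lengths simply add and each stays a separate island — area = 121.46 mm². Checking containment: at z = 4.2 the cross-section extends beyond the z = 1.4 cross-section by about 90.75 mm².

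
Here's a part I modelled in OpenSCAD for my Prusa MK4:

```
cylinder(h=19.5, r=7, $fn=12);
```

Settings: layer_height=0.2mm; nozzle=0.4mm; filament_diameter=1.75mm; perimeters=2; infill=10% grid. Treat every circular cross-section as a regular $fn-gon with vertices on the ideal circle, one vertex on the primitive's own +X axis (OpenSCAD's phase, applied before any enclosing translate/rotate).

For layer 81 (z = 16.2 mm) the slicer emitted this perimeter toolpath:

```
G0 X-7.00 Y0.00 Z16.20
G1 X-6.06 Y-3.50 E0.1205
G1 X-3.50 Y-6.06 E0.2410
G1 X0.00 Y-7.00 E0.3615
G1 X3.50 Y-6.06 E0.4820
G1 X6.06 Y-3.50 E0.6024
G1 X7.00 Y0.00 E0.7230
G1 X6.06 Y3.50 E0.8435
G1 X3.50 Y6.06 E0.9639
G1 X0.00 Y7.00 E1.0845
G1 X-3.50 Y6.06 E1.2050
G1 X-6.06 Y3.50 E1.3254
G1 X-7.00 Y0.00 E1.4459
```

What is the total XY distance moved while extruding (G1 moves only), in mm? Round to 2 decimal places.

Sum the Euclidean lengths of each G1 segment: total = 43.47 mm.

43.47 mm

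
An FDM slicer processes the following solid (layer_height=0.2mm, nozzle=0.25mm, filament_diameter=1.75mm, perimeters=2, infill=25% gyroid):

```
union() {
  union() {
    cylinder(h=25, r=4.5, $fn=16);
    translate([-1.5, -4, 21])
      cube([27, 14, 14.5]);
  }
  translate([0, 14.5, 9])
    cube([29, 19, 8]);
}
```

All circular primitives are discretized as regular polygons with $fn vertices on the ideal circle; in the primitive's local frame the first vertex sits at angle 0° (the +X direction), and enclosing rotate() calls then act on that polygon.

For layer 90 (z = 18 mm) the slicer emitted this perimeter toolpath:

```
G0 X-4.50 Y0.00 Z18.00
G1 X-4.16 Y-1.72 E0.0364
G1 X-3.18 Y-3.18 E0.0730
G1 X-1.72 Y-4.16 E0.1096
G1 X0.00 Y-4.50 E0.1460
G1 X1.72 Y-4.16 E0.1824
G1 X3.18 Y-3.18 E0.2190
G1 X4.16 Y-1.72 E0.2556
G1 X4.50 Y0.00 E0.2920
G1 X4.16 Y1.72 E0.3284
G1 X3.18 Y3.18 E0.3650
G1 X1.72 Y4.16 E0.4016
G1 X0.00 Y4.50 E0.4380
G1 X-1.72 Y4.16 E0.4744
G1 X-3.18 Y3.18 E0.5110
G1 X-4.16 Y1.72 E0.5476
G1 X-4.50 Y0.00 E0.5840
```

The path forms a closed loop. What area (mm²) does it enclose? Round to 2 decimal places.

62.00 mm²

Apply the shoelace formula to the sequence of (X, Y) vertices; enclosed area = 62.00 mm².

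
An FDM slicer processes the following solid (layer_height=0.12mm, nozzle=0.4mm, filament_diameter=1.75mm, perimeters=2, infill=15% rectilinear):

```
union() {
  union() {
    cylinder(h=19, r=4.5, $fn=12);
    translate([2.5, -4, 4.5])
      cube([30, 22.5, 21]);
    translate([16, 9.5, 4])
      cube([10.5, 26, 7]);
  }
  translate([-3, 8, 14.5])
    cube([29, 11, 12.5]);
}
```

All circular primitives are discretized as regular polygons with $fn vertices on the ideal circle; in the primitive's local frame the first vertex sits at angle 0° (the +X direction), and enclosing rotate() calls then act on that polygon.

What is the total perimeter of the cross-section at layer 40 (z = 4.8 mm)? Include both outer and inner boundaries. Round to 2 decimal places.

151.05 mm

At z = 4.8 mm: the r=4.5 cylinder contributes a regular 12-gon of circumradius 4.5 (perimeter = 2·12·4.500·sin(180°/12) = 27.95 mm); the cube at (2.5, -4) (footprint 30×22.5) is included at this height (perimeter 105.00 mm); the cube at (16, 9.5) (footprint 10.5×26) is included at this height (perimeter 73.00 mm); Combining (union): the regions partially overlap (shared area 104.10 mm²), so the edge portions inside another operand are dropped and the merged outline is re-measured after clipping — boundary = 151.05 mm; the cube at (-3, 8) is not intersected at this z (z outside [14.5, 27]); Combining (union): only the result so far is present, so the union is just that shape — boundary = 151.05 mm. Overall, the cross-section is a single solid region. Total boundary length (outer) = 151.05 mm.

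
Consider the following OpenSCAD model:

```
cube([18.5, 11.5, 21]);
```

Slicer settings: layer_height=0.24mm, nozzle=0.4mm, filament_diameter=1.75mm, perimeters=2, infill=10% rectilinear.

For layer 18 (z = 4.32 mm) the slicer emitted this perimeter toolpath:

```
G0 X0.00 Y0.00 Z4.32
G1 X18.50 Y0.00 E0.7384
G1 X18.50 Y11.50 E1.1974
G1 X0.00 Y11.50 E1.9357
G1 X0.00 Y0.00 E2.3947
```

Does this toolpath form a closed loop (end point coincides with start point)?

Start point (G0): (0.00, 0.00). End point (last G1): the path returns to the start — closed.

yes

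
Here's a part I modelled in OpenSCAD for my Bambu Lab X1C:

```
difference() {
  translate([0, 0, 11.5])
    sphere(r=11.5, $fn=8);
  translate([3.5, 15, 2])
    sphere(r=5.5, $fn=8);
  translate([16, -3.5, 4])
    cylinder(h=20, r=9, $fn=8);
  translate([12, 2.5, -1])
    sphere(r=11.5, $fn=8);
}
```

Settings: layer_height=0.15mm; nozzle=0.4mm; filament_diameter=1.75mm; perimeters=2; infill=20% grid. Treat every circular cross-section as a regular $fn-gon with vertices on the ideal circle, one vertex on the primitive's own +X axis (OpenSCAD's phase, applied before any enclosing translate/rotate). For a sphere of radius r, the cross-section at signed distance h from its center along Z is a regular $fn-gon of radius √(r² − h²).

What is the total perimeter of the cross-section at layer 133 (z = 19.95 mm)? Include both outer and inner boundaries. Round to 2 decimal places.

At z = 19.95 mm: the r=11.5 sphere slices to a regular 8-gon of circumradius 7.800 (√(r²−h²) with h=8.45 from center) (perimeter = 2·8·7.800·sin(180°/8) = 47.76 mm); the sphere at (3.5, 15) does not reach this height (|z−center|=17.950 > r=5.5); the r=9 cylinder at (16, -3.5) contributes a regular 8-gon of circumradius 9 (perimeter = 2·8·9.000·sin(180°/8) = 55.11 mm); the sphere at (12, 2.5) is not intersected at this z (|z−center|=20.950 > r=11.5); After the difference (first − rest): starting from the r=11.5 sphere, the r=9 cylinder at (16, -3.5) misses the remaining region (no effect) — boundary = 47.76 mm. Overall, the cross-section is a single solid region. Total boundary length (outer) = 47.76 mm.

47.76 mm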